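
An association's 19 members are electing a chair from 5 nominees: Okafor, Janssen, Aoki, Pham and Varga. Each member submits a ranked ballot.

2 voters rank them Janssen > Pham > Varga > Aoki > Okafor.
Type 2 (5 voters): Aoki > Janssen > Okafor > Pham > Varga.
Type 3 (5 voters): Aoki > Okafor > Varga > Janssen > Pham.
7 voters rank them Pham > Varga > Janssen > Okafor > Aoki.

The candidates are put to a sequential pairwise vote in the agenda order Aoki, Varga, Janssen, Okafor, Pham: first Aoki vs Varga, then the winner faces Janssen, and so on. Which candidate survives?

Round 1: Aoki vs Varga — 10–9, Aoki advances.
Round 2: Aoki vs Janssen — 10–9, Aoki advances.
Round 3: Aoki vs Okafor — 12–7, Aoki advances.
Round 4: Aoki vs Pham — 10–9, Aoki advances.
The agenda winner is Aoki.

Aoki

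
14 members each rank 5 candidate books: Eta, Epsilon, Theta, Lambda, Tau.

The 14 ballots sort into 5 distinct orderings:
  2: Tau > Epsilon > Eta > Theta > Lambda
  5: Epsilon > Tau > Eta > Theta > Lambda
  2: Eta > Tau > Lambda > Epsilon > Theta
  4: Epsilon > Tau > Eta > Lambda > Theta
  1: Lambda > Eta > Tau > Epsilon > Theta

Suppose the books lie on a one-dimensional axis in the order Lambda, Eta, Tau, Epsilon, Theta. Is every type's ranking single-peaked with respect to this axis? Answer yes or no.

yes

Axis positions: Lambda=1, Eta=2, Tau=3, Epsilon=4, Theta=5.
Type 1 (peak Tau at position 3): ranking walks positions 3-4-2-5-1, expanding outward from the peak — single-peaked.
Type 2 (peak Epsilon at position 4): ranking walks positions 4-3-2-5-1, expanding outward from the peak — single-peaked.
Type 3 (peak Eta at position 2): ranking walks positions 2-3-1-4-5, expanding outward from the peak — single-peaked.
Type 4 (peak Epsilon at position 4): ranking walks positions 4-3-2-1-5, expanding outward from the peak — single-peaked.
Type 5 (peak Lambda at position 1): ranking walks positions 1-2-3-4-5, expanding outward from the peak — single-peaked.
Every ranking is single-peaked on this axis.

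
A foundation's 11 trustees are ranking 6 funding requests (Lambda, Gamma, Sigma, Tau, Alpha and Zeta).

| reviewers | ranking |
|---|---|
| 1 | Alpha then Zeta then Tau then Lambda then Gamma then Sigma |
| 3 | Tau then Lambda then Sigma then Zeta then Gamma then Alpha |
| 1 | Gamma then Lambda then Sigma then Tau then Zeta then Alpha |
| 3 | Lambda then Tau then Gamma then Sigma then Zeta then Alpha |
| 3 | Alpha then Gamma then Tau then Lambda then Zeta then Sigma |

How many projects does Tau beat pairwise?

Tau against each rival (11 reviewers):
Tau vs Lambda: 1+3+3 = 7 for Tau, 4 for Lambda — Tau by 7–4.
Tau vs Gamma: 1+3+3 = 7 for Tau, 4 for Gamma — Tau by 7–4.
Tau vs Sigma: Tau preferred on 1+3+3+3 = 10 ballots; Tau wins 10–1.
Tau vs Alpha: 3+1+3 = 7 for Tau, 4 for Alpha — Tau by 7–4.
Tau vs Zeta: Tau is ranked higher on 3+1+3+3 = 10 ballots, Zeta on 1. Tau wins 10–1.
Tau beats Lambda, Gamma, Sigma, Alpha, Zeta — 5 pairwise wins.

5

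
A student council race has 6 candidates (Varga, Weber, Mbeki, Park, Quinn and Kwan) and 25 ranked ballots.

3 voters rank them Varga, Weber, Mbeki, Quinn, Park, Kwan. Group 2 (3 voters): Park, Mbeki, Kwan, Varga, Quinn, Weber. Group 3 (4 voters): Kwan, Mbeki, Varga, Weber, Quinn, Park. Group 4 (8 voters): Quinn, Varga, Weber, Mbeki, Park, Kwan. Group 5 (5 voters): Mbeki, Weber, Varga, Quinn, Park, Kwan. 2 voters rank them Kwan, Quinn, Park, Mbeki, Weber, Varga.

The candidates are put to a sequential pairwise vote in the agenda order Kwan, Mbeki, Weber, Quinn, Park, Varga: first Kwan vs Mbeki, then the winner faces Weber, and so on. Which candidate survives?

Round 1: Kwan vs Mbeki — 6–19, Mbeki advances.
Round 2: Mbeki vs Weber — 14–11, Mbeki advances.
Round 3: Mbeki vs Quinn — 15–10, Mbeki advances.
Round 4: Mbeki vs Park — 20–5, Mbeki advances.
Round 5: Mbeki vs Varga — 14–11, Mbeki advances.
Mbeki survives the agenda.

Mbeki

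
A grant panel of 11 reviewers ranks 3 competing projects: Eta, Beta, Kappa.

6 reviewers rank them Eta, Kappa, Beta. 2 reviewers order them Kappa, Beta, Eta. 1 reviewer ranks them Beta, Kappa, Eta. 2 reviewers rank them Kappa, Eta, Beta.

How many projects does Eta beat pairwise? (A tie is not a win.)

2

Eta against each rival (11 reviewers):
Eta vs Beta: 6+2 = 8 for Eta, 3 for Beta — Eta by 8–3.
Eta–Kappa: Eta 6–5.
Eta beats Beta, Kappa — 2 pairwise wins.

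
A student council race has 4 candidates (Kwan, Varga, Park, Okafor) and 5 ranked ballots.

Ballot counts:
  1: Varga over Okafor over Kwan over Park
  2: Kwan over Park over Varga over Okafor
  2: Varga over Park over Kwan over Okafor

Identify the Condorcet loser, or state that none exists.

Pairwise majorities:
Kwan–Varga: Varga 3–2.
Kwan vs Park: Kwan wins 3–2.
Kwan vs Okafor: 2+2 = 4 for Kwan, 1 for Okafor — Kwan by 4–1.
Varga vs Park: 3 to 2, Varga.
Varga–Okafor: Varga 5–0.
Park vs Okafor: Park is ranked higher on 2+2 = 4 ballots, Okafor on 1. Park wins 4–1.
Okafor loses to every other candidate — it is the Condorcet loser.

Okafor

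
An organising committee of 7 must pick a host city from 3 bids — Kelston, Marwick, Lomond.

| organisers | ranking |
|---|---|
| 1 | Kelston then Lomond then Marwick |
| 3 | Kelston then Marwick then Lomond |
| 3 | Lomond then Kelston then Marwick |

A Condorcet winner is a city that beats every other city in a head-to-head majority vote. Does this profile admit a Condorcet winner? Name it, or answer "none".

Check each pair by majority over 7 ballots:
Kelston vs Marwick: Kelston is ranked higher on 1+3+3 = 7 ballots, Marwick on 0. Kelston wins 7–0.
Kelston vs Lomond: Kelston preferred on 1+3 = 4 ballots; Kelston wins 4–3.
Marwick vs Lomond: Marwick preferred on 3 ballots; Lomond wins 4–3.
Only Kelston has no losses; Kelston is the Condorcet winner.

Kelston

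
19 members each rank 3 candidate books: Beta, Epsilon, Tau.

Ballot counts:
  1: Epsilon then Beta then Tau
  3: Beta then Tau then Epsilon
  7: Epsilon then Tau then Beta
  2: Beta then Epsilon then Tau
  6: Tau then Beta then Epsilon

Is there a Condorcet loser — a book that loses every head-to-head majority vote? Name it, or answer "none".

none

Head-to-head results (19 members):
Beta vs Epsilon: Beta preferred on 3+2+6 = 11 ballots; Beta wins 11–8.
Beta vs Tau: 1+3+2 = 6 for Beta, 13 for Tau — Tau by 13–6.
Epsilon–Tau: Epsilon 10–9.
No book is winless: Beta beats Epsilon; Epsilon beats Tau; Tau beats Beta. There is no Condorcet loser.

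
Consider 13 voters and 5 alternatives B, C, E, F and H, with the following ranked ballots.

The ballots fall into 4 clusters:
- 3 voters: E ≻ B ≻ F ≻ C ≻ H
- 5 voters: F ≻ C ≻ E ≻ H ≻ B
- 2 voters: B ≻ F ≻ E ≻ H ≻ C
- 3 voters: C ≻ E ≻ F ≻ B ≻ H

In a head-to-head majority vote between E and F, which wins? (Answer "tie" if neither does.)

F

Ballots ranking E above F: 3 + 3 = 6.
Ballots ranking F above E: 13 − 6 = 7.
F wins the head-to-head 7–6.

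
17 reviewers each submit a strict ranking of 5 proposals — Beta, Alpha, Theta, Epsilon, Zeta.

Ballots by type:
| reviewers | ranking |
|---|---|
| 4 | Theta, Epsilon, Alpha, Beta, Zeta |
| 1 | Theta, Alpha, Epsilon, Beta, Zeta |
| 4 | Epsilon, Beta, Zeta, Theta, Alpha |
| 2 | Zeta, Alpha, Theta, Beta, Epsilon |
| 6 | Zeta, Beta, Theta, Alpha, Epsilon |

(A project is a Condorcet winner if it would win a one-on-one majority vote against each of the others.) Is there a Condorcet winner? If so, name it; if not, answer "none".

Head-to-head results (17 reviewers):
Beta vs Alpha: Beta preferred on 4+6 = 10 ballots; Beta wins 10–7.
Beta–Theta: Beta 10–7.
Beta vs Epsilon: Beta is ranked higher on 2+6 = 8 ballots, Epsilon on 9. Epsilon wins 9–8.
Beta–Zeta: Beta 9–8.
Alpha vs Theta: Alpha preferred on 2 ballots; Theta wins 15–2.
Alpha vs Epsilon: 1+2+6 = 9 for Alpha, 8 for Epsilon — Alpha by 9–8.
Alpha vs Zeta: 5 to 12, Zeta.
Theta–Epsilon: Theta 13–4.
Theta vs Zeta: Zeta wins 12–5.
Epsilon vs Zeta: Epsilon wins 9–8.
Each project drops at least one matchup (Beta loses to Epsilon; Alpha loses to Beta; Theta loses to Beta; Epsilon loses to Alpha; Zeta loses to Beta); the cycle Beta beats Alpha beats Epsilon beats Beta rules out a Condorcet winner.

none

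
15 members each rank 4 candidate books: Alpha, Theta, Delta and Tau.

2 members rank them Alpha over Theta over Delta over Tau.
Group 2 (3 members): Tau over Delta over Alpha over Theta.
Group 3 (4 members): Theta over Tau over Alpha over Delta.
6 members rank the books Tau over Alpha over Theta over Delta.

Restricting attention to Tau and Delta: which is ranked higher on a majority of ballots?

Tau

Ballots ranking Tau above Delta: 3 + 4 + 6 = 13.
Ballots ranking Delta above Tau: 15 − 13 = 2.
Tau wins the head-to-head 13–2.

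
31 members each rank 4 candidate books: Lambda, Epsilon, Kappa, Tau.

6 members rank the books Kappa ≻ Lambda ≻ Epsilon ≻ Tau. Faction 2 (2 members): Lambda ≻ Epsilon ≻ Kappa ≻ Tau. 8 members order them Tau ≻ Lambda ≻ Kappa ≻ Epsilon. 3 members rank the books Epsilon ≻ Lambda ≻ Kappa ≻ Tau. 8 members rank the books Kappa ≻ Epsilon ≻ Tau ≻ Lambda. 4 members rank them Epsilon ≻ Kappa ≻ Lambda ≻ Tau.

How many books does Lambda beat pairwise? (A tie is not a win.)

Lambda against each rival (31 members):
Lambda vs Epsilon: Lambda wins 16–15.
Lambda vs Kappa: 13 to 18, Kappa.
Lambda vs Tau: 6+2+3+4 = 15 for Lambda, 16 for Tau — Tau by 16–15.
Lambda beats Epsilon; loses to Kappa, Tau — 1 pairwise win.

1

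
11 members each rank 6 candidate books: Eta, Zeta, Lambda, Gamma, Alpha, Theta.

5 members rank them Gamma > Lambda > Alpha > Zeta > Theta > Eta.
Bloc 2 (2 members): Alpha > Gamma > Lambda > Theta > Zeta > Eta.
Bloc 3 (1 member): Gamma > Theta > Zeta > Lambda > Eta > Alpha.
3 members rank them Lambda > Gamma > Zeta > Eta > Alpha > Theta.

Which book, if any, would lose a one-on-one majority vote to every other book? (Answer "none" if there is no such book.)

Eta

Pairwise majorities:
Eta vs Zeta: Eta is ranked higher on 0 ballots, Zeta on 11. Zeta wins 11–0.
Eta vs Lambda: 0 to 11, Lambda.
Eta vs Gamma: Gamma wins 11–0.
Eta vs Alpha: Eta preferred on 1+3 = 4 ballots; Alpha wins 7–4.
Eta vs Theta: Theta wins 8–3.
Zeta vs Lambda: Zeta preferred on 1 ballot; Lambda wins 10–1.
Zeta vs Gamma: Gamma, 11–0.
Zeta vs Alpha: 4 to 7, Alpha.
Zeta vs Theta: Zeta, 8–3.
Lambda vs Gamma: Gamma wins 8–3.
Lambda vs Alpha: Lambda, 9–2.
Lambda vs Theta: Lambda is ranked higher on 5+2+3 = 10 ballots, Theta on 1. Lambda wins 10–1.
Gamma vs Alpha: Gamma is ranked higher on 5+1+3 = 9 ballots, Alpha on 2. Gamma wins 9–2.
Gamma vs Theta: Gamma, 11–0.
Alpha vs Theta: Alpha is ranked higher on 5+2+3 = 10 ballots, Theta on 1. Alpha wins 10–1.
Only Eta has no wins; Eta is the Condorcet loser.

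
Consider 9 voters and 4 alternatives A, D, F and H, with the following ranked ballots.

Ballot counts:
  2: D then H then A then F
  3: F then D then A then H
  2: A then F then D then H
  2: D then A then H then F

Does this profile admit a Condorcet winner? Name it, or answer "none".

Pairwise majorities:
A–D: D 7–2.
A vs F: 6 to 3, A.
A–H: A 7–2.
D vs F: F, 5–4.
D vs H: D, 9–0.
F–H: F 5–4.
No alternative is unbeaten: A loses to D; D loses to F; F loses to A; H loses to A. In particular A > F > D > A is a majority cycle — no Condorcet winner exists.

none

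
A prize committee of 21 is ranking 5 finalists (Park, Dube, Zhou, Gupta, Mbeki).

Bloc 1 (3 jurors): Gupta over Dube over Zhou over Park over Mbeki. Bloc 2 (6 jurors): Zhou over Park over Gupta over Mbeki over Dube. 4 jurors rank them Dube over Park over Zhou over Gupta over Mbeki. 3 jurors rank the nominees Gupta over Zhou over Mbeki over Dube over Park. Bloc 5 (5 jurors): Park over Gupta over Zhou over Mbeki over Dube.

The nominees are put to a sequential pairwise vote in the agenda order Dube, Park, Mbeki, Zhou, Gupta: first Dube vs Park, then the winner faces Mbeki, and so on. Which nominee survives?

Round 1: Dube vs Park — 10–11, Park advances.
Round 2: Park vs Mbeki — 18–3, Park advances.
Round 3: Park vs Zhou — 9–12, Zhou advances.
Round 4: Zhou vs Gupta — 10–11, Gupta advances.
Gupta survives the agenda.

Gupta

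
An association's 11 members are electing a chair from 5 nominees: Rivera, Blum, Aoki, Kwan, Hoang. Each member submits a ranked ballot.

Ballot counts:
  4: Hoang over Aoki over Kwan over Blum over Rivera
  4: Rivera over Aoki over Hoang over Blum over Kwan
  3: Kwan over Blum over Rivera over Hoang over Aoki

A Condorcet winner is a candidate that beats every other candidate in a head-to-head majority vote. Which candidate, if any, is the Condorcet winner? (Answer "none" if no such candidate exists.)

Pairwise majorities:
Rivera vs Blum: 4 to 7, Blum.
Rivera vs Aoki: 7 to 4, Rivera.
Rivera vs Kwan: Kwan wins 7–4.
Rivera vs Hoang: 7 to 4, Rivera.
Blum vs Aoki: Aoki wins 8–3.
Blum vs Kwan: Kwan, 7–4.
Blum vs Hoang: Blum is ranked higher on 3 ballots, Hoang on 8. Hoang wins 8–3.
Aoki vs Kwan: Aoki is ranked higher on 4+4 = 8 ballots, Kwan on 3. Aoki wins 8–3.
Aoki–Hoang: Hoang 7–4.
Kwan–Hoang: Hoang 8–3.
Every candidate loses at least once (Rivera loses to Blum; Blum loses to Aoki; Aoki loses to Rivera; Kwan loses to Aoki; Hoang loses to Rivera). The majority relation contains the cycle Rivera > Aoki > Blum > Rivera, so there is no Condorcet winner.

none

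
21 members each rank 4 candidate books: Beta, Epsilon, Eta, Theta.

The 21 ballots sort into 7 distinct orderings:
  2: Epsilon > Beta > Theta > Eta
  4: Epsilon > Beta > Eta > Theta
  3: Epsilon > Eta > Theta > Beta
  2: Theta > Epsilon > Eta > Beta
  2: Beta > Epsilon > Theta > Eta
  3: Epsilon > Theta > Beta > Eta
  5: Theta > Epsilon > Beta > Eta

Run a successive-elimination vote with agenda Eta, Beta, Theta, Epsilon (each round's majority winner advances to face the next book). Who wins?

Round 1: Eta vs Beta — 5–16, Beta advances.
Round 2: Beta vs Theta — 8–13, Theta advances.
Round 3: Theta vs Epsilon — 7–14, Epsilon advances.
The agenda winner is Epsilon.

Epsilon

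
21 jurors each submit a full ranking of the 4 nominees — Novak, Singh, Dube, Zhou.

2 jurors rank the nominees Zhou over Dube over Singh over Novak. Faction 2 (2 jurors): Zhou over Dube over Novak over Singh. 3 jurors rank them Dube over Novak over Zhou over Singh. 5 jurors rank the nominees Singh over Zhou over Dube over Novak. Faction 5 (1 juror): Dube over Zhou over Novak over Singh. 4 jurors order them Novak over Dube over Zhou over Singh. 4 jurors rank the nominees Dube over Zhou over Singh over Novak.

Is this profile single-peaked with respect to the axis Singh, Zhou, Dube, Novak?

yes

Axis positions: Singh=1, Zhou=2, Dube=3, Novak=4.
Faction 1 (peak Zhou at position 2): ranking walks positions 2-3-1-4, expanding outward from the peak — single-peaked.
Faction 2 (peak Zhou at position 2): ranking walks positions 2-3-4-1, expanding outward from the peak — single-peaked.
Faction 3 (peak Dube at position 3): ranking walks positions 3-4-2-1, expanding outward from the peak — single-peaked.
Faction 4 (peak Singh at position 1): ranking walks positions 1-2-3-4, expanding outward from the peak — single-peaked.
Faction 5 (peak Dube at position 3): ranking walks positions 3-2-4-1, expanding outward from the peak — single-peaked.
Faction 6 (peak Novak at position 4): ranking walks positions 4-3-2-1, expanding outward from the peak — single-peaked.
Faction 7 (peak Dube at position 3): ranking walks positions 3-2-1-4, expanding outward from the peak — single-peaked.
Every ranking is single-peaked on this axis.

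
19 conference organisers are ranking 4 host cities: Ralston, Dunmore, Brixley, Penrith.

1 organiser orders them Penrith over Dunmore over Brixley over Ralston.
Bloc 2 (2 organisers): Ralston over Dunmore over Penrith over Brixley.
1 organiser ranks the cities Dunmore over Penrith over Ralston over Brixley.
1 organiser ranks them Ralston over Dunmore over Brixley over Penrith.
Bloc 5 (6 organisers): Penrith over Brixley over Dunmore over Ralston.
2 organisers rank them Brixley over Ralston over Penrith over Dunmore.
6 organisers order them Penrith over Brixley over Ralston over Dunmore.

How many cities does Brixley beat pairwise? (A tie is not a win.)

2

Brixley against each rival (19 organisers):
Brixley vs Ralston: 1+6+2+6 = 15 for Brixley, 4 for Ralston — Brixley by 15–4.
Brixley vs Dunmore: Brixley, 14–5.
Brixley–Penrith: Penrith 16–3.
Brixley beats Ralston, Dunmore; loses to Penrith — 2 pairwise wins.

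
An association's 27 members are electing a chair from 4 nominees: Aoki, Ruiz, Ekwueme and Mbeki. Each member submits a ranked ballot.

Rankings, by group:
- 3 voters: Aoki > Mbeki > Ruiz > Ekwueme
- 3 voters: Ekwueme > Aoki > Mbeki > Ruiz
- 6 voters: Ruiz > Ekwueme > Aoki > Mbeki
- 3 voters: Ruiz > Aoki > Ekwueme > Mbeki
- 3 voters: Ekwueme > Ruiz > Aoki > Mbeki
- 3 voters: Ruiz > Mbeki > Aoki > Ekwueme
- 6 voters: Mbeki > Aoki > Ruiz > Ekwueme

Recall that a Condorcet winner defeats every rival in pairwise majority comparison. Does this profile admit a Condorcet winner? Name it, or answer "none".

Head-to-head results (27 voters):
Aoki vs Ruiz: Ruiz wins 15–12.
Aoki vs Ekwueme: Aoki wins 15–12.
Aoki–Mbeki: Aoki 18–9.
Ruiz vs Ekwueme: Ruiz, 21–6.
Ruiz vs Mbeki: Ruiz wins 15–12.
Ekwueme–Mbeki: Ekwueme 15–12.
Ruiz beats each of Aoki, Ekwueme, Mbeki — Ruiz is the Condorcet winner.

Ruiz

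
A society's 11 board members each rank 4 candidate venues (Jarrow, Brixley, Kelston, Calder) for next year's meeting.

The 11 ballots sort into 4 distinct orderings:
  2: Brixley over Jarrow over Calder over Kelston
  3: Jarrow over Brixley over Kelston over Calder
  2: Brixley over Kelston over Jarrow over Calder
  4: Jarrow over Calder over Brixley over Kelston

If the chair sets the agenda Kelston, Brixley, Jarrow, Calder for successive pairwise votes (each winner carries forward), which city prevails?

Jarrow

Round 1: Kelston vs Brixley — 0–11, Brixley advances.
Round 2: Brixley vs Jarrow — 4–7, Jarrow advances.
Round 3: Jarrow vs Calder — 11–0, Jarrow advances.
The agenda winner is Jarrow.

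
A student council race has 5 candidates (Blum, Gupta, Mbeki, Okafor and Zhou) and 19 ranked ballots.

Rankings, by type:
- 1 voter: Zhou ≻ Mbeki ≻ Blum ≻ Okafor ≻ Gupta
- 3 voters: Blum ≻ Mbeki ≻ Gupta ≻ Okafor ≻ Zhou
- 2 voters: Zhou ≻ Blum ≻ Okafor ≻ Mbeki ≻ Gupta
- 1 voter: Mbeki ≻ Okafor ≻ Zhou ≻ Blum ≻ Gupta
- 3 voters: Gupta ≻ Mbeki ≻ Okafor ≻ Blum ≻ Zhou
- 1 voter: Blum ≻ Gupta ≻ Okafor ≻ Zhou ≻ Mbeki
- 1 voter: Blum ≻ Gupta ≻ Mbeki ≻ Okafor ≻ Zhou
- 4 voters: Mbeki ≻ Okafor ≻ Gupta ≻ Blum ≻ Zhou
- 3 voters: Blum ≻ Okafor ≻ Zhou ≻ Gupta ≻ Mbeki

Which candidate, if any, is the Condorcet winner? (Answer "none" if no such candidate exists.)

Head-to-head results (19 voters):
Blum–Gupta: Blum 12–7.
Blum vs Mbeki: Blum is ranked higher on 3+2+1+1+3 = 10 ballots, Mbeki on 9. Blum wins 10–9.
Blum vs Okafor: Blum, 11–8.
Blum vs Zhou: 15 to 4, Blum.
Gupta vs Mbeki: Gupta is ranked higher on 3+1+1+3 = 8 ballots, Mbeki on 11. Mbeki wins 11–8.
Gupta vs Okafor: Okafor wins 11–8.
Gupta vs Zhou: Gupta preferred on 3+3+1+1+4 = 12 ballots; Gupta wins 12–7.
Mbeki vs Okafor: 13 to 6, Mbeki.
Mbeki vs Zhou: Mbeki preferred on 3+1+3+1+4 = 12 ballots; Mbeki wins 12–7.
Okafor vs Zhou: Okafor preferred on 16 ballots; Okafor wins 16–3.
Blum defeats every rival head-to-head and is the Condorcet winner.

Blum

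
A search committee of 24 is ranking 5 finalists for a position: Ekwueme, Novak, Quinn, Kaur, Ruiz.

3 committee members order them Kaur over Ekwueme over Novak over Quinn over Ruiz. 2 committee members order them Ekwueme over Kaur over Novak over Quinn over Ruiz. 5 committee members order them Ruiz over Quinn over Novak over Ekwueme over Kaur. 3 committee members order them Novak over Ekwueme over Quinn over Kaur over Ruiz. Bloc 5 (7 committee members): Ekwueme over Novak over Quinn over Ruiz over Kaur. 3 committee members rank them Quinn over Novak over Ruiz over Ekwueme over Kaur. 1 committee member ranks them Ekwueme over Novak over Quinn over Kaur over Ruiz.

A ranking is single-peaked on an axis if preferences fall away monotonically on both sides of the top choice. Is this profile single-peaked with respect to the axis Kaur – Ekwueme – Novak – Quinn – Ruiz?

yes

Axis positions: Kaur=1, Ekwueme=2, Novak=3, Quinn=4, Ruiz=5.
Bloc 1 (peak Kaur at position 1): ranking walks positions 1-2-3-4-5, expanding outward from the peak — single-peaked.
Bloc 2 (peak Ekwueme at position 2): ranking walks positions 2-1-3-4-5, expanding outward from the peak — single-peaked.
Bloc 3 (peak Ruiz at position 5): ranking walks positions 5-4-3-2-1, expanding outward from the peak — single-peaked.
Bloc 4 (peak Novak at position 3): ranking walks positions 3-2-4-1-5, expanding outward from the peak — single-peaked.
Bloc 5 (peak Ekwueme at position 2): ranking walks positions 2-3-4-5-1, expanding outward from the peak — single-peaked.
Bloc 6 (peak Quinn at position 4): ranking walks positions 4-3-5-2-1, expanding outward from the peak — single-peaked.
Bloc 7 (peak Ekwueme at position 2): ranking walks positions 2-3-4-1-5, expanding outward from the peak — single-peaked.
Every ranking is single-peaked on this axis.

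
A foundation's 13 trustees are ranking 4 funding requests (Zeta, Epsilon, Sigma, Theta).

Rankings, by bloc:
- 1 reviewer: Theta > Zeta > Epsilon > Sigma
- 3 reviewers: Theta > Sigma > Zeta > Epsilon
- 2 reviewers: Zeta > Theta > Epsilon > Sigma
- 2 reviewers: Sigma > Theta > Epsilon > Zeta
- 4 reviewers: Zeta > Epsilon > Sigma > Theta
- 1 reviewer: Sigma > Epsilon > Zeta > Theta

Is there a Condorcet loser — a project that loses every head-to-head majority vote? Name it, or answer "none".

none

Head-to-head results (13 reviewers):
Zeta vs Epsilon: Zeta preferred on 1+3+2+4 = 10 ballots; Zeta wins 10–3.
Zeta vs Sigma: Zeta preferred on 1+2+4 = 7 ballots; Zeta wins 7–6.
Zeta vs Theta: Zeta preferred on 2+4+1 = 7 ballots; Zeta wins 7–6.
Epsilon vs Sigma: 7 to 6, Epsilon.
Epsilon vs Theta: Epsilon is ranked higher on 4+1 = 5 ballots, Theta on 8. Theta wins 8–5.
Sigma vs Theta: 7 to 6, Sigma.
No project is winless: Zeta beats Epsilon; Epsilon beats Sigma; Sigma beats Theta; Theta beats Epsilon. There is no Condorcet loser.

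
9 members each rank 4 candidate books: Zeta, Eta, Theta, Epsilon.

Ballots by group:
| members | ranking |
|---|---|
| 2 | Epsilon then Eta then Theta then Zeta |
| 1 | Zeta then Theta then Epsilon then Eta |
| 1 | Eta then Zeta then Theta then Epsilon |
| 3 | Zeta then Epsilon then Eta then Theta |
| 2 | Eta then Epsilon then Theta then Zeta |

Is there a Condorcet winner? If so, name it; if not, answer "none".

none

Pairwise majorities:
Zeta vs Eta: 1+3 = 4 for Zeta, 5 for Eta — Eta by 5–4.
Zeta vs Theta: 5 to 4, Zeta.
Zeta vs Epsilon: 5 to 4, Zeta.
Eta vs Theta: 8 to 1, Eta.
Eta vs Epsilon: 3 to 6, Epsilon.
Theta vs Epsilon: Theta preferred on 1+1 = 2 ballots; Epsilon wins 7–2.
No book is unbeaten: Zeta loses to Eta; Eta loses to Epsilon; Theta loses to Zeta; Epsilon loses to Zeta. In particular Zeta > Epsilon > Eta > Zeta is a majority cycle — no Condorcet winner exists.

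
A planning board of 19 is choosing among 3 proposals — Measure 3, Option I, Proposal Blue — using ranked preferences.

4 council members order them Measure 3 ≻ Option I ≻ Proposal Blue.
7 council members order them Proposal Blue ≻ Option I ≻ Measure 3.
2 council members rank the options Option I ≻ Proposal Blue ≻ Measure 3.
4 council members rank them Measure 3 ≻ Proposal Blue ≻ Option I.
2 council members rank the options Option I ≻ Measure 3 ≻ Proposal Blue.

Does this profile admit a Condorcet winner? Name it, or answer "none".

none

Pairwise majorities:
Measure 3 vs Option I: Option I wins 11–8.
Measure 3–Proposal Blue: Measure 3 10–9.
Option I–Proposal Blue: Proposal Blue 11–8.
Each option drops at least one matchup (Measure 3 loses to Option I; Option I loses to Proposal Blue; Proposal Blue loses to Measure 3); the cycle Measure 3 beats Proposal Blue beats Option I beats Measure 3 rules out a Condorcet winner.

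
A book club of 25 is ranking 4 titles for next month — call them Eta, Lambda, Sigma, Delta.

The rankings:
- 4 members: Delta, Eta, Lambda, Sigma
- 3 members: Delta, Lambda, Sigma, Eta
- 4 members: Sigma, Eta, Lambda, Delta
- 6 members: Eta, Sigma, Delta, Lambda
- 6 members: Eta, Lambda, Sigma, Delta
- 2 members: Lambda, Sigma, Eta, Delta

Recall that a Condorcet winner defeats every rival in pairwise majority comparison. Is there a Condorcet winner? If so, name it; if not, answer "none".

Check each pair by majority over 25 ballots:
Eta–Lambda: Eta 20–5.
Eta vs Sigma: Eta, 16–9.
Eta vs Delta: Eta, 18–7.
Lambda–Sigma: Lambda 15–10.
Lambda–Delta: Delta 13–12.
Sigma–Delta: Sigma 18–7.
Eta wins every pairwise contest, so Eta is the Condorcet winner.

Eta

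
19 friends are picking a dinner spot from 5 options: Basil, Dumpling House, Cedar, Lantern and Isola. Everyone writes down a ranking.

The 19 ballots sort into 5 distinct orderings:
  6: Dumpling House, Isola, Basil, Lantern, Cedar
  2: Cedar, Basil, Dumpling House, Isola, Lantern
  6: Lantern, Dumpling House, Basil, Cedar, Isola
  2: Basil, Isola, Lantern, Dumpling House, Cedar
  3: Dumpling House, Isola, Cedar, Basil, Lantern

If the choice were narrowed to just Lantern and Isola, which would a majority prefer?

Isola

Ballots ranking Lantern above Isola: 6.
Ballots ranking Isola above Lantern: 19 − 6 = 13.
Isola wins the head-to-head 13–6.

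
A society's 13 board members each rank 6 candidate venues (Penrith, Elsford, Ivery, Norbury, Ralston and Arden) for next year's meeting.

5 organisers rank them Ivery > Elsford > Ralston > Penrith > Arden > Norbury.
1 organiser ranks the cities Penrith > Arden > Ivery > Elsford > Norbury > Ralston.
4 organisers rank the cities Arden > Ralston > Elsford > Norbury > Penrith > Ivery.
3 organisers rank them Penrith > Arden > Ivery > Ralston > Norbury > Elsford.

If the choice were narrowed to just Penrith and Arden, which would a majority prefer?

Penrith

Ballots ranking Penrith above Arden: 5 + 1 + 3 = 9.
Ballots ranking Arden above Penrith: 13 − 9 = 4.
Penrith wins the head-to-head 9–4.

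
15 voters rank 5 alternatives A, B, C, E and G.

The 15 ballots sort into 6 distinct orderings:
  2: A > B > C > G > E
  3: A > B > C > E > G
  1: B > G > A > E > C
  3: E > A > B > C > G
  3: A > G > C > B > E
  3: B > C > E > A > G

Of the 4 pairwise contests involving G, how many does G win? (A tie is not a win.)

0

G against each rival (15 voters):
G vs A: G preferred on 1 ballot; A wins 14–1.
G vs B: B wins 12–3.
G vs C: 4 to 11, C.
G vs E: 2+1+3 = 6 for G, 9 for E — E by 9–6.
G beats no one; loses to A, B, C, E — 0 pairwise wins.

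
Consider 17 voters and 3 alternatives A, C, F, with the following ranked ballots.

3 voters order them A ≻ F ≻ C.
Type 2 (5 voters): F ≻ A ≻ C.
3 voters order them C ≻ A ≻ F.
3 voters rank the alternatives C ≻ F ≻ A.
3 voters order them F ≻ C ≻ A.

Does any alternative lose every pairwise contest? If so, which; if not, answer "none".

Head-to-head results (17 voters):
A–C: C 9–8.
A vs F: F, 11–6.
C–F: F 11–6.
Only A has no wins; A is the Condorcet loser.

A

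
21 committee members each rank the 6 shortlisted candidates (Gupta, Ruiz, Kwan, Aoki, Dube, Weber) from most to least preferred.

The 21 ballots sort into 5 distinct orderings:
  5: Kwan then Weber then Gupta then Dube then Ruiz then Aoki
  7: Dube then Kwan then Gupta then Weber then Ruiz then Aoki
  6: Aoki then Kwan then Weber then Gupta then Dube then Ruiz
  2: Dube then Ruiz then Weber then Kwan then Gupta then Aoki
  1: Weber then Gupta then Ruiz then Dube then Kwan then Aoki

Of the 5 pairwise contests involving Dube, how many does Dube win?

Dube against each rival (21 committee members):
Dube vs Gupta: Gupta, 12–9.
Dube vs Ruiz: Dube is ranked higher on 5+7+6+2 = 20 ballots, Ruiz on 1. Dube wins 20–1.
Dube vs Kwan: Kwan wins 11–10.
Dube vs Aoki: Dube wins 15–6.
Dube vs Weber: Weber wins 12–9.
Dube beats Ruiz, Aoki; loses to Gupta, Kwan, Weber — 2 pairwise wins.

2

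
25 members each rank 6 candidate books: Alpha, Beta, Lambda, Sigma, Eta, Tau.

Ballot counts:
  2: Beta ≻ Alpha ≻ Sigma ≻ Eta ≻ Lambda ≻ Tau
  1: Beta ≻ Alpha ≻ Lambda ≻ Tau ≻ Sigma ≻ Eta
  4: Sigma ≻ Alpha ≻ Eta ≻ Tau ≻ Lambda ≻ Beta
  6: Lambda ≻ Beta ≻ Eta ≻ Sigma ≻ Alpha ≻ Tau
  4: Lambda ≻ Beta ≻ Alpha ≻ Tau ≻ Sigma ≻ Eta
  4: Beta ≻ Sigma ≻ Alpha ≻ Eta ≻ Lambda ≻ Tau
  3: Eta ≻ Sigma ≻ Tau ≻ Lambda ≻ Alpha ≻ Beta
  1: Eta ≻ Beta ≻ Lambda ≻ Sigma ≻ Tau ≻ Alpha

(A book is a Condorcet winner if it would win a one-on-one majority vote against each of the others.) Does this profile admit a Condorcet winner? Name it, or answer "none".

Check each pair by majority over 25 ballots:
Alpha vs Beta: 7 to 18, Beta.
Alpha vs Lambda: 11 to 14, Lambda.
Alpha vs Sigma: Alpha preferred on 2+1+4 = 7 ballots; Sigma wins 18–7.
Alpha vs Eta: Alpha preferred on 2+1+4+4+4 = 15 ballots; Alpha wins 15–10.
Alpha vs Tau: Alpha is ranked higher on 2+1+4+6+4+4 = 21 ballots, Tau on 4. Alpha wins 21–4.
Beta vs Lambda: 8 to 17, Lambda.
Beta vs Sigma: Beta preferred on 2+1+6+4+4+1 = 18 ballots; Beta wins 18–7.
Beta vs Eta: 17 to 8, Beta.
Beta vs Tau: 18 to 7, Beta.
Lambda vs Sigma: Lambda is ranked higher on 1+6+4+1 = 12 ballots, Sigma on 13. Sigma wins 13–12.
Lambda vs Eta: 11 to 14, Eta.
Lambda vs Tau: 2+1+6+4+4+1 = 18 for Lambda, 7 for Tau — Lambda by 18–7.
Sigma vs Eta: 2+1+4+4+4 = 15 for Sigma, 10 for Eta — Sigma by 15–10.
Sigma vs Tau: Sigma is ranked higher on 2+4+6+4+3+1 = 20 ballots, Tau on 5. Sigma wins 20–5.
Eta vs Tau: Eta is ranked higher on 2+4+6+4+3+1 = 20 ballots, Tau on 5. Eta wins 20–5.
No book is unbeaten: Alpha loses to Beta; Beta loses to Lambda; Lambda loses to Sigma; Sigma loses to Beta; Eta loses to Alpha; Tau loses to Alpha. In particular Alpha beats Eta beats Lambda beats Alpha is a majority cycle — no Condorcet winner exists.

none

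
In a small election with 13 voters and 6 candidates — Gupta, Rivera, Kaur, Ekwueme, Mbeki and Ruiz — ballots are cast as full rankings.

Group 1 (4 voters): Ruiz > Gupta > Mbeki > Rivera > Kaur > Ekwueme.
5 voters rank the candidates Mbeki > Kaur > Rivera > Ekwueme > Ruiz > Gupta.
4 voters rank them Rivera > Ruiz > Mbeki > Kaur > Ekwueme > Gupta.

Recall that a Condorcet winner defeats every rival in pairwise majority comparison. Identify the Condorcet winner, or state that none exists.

Head-to-head results (13 voters):
Gupta vs Rivera: Rivera wins 9–4.
Gupta vs Kaur: Kaur, 9–4.
Gupta–Ekwueme: Ekwueme 9–4.
Gupta–Mbeki: Mbeki 9–4.
Gupta vs Ruiz: Ruiz, 13–0.
Rivera vs Kaur: Rivera, 8–5.
Rivera vs Ekwueme: Rivera, 13–0.
Rivera vs Mbeki: Mbeki wins 9–4.
Rivera vs Ruiz: Rivera wins 9–4.
Kaur vs Ekwueme: Kaur wins 13–0.
Kaur vs Mbeki: Mbeki, 13–0.
Kaur vs Ruiz: Ruiz, 8–5.
Ekwueme vs Mbeki: Mbeki wins 13–0.
Ekwueme vs Ruiz: Ruiz wins 8–5.
Mbeki vs Ruiz: Ruiz wins 8–5.
No candidate is unbeaten: Gupta loses to Rivera; Rivera loses to Mbeki; Kaur loses to Rivera; Ekwueme loses to Rivera; Mbeki loses to Ruiz; Ruiz loses to Rivera. In particular Rivera → Ruiz → Mbeki → Rivera is a majority cycle — no Condorcet winner exists.

none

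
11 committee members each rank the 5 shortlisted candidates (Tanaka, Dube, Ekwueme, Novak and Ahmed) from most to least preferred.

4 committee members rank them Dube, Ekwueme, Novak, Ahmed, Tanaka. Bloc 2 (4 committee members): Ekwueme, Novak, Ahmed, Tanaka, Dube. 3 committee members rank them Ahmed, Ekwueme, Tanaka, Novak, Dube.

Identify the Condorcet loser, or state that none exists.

Pairwise majorities:
Tanaka vs Dube: 7 to 4, Tanaka.
Tanaka vs Ekwueme: Tanaka is ranked higher on 0 ballots, Ekwueme on 11. Ekwueme wins 11–0.
Tanaka vs Novak: Novak wins 8–3.
Tanaka vs Ahmed: Tanaka is ranked higher on 0 ballots, Ahmed on 11. Ahmed wins 11–0.
Dube vs Ekwueme: Dube is ranked higher on 4 ballots, Ekwueme on 7. Ekwueme wins 7–4.
Dube vs Novak: Novak wins 7–4.
Dube vs Ahmed: Ahmed wins 7–4.
Ekwueme vs Novak: 11 to 0, Ekwueme.
Ekwueme vs Ahmed: Ekwueme wins 8–3.
Novak vs Ahmed: Novak is ranked higher on 4+4 = 8 ballots, Ahmed on 3. Novak wins 8–3.
Only Dube has no wins; Dube is the Condorcet loser.

Dube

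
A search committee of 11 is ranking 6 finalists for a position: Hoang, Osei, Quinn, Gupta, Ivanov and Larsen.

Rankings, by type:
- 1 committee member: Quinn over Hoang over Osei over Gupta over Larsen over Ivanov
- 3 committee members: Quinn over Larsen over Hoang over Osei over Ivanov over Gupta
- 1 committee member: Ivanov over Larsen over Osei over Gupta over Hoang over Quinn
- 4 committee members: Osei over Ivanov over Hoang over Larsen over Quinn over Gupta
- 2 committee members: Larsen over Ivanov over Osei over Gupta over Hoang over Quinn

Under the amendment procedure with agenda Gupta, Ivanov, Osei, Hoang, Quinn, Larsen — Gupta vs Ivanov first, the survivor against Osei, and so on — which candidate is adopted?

Round 1: Gupta vs Ivanov — 1–10, Ivanov advances.
Round 2: Ivanov vs Osei — 3–8, Osei advances.
Round 3: Osei vs Hoang — 7–4, Osei advances.
Round 4: Osei vs Quinn — 7–4, Osei advances.
Round 5: Osei vs Larsen — 5–6, Larsen advances.
The agenda winner is Larsen.

Larsen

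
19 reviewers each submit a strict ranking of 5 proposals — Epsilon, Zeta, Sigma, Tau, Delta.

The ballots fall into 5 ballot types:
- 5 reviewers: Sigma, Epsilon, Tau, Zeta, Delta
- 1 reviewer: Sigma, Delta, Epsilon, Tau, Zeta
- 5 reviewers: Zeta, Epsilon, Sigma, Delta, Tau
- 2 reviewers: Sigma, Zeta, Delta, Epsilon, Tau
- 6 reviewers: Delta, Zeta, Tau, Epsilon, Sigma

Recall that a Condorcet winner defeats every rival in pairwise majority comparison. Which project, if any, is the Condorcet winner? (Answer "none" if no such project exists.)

Check each pair by majority over 19 ballots:
Epsilon–Zeta: Zeta 13–6.
Epsilon–Sigma: Epsilon 11–8.
Epsilon–Tau: Epsilon 13–6.
Epsilon vs Delta: Epsilon, 10–9.
Zeta vs Sigma: Zeta, 11–8.
Zeta vs Tau: Zeta, 13–6.
Zeta vs Delta: Zeta wins 12–7.
Sigma vs Tau: Sigma, 13–6.
Sigma vs Delta: Sigma wins 13–6.
Tau–Delta: Delta 14–5.
Zeta defeats every rival head-to-head and is the Condorcet winner.

Zeta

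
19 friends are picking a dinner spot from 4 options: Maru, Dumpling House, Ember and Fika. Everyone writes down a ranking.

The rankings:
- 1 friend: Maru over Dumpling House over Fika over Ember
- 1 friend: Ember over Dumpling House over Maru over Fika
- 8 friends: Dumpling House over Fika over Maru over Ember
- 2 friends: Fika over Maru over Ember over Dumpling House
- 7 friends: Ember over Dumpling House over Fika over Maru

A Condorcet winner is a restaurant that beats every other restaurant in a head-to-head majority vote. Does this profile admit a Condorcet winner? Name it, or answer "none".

Head-to-head results (19 friends):
Maru–Dumpling House: Dumpling House 16–3.
Maru vs Ember: Maru wins 11–8.
Maru–Fika: Fika 17–2.
Dumpling House vs Ember: Ember, 10–9.
Dumpling House–Fika: Dumpling House 17–2.
Ember–Fika: Fika 11–8.
Each restaurant drops at least one matchup (Maru loses to Dumpling House; Dumpling House loses to Ember; Ember loses to Maru; Fika loses to Dumpling House); the cycle Maru > Ember > Dumpling House > Maru rules out a Condorcet winner.

none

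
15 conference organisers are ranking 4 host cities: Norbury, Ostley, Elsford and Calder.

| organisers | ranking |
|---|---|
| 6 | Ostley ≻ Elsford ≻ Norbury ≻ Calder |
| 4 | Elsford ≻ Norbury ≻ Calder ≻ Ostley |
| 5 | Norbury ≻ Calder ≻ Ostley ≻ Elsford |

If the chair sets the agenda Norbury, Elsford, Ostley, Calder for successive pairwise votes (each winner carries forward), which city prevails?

Round 1: Norbury vs Elsford — 5–10, Elsford advances.
Round 2: Elsford vs Ostley — 4–11, Ostley advances.
Round 3: Ostley vs Calder — 6–9, Calder advances.
Calder survives the agenda.

Calder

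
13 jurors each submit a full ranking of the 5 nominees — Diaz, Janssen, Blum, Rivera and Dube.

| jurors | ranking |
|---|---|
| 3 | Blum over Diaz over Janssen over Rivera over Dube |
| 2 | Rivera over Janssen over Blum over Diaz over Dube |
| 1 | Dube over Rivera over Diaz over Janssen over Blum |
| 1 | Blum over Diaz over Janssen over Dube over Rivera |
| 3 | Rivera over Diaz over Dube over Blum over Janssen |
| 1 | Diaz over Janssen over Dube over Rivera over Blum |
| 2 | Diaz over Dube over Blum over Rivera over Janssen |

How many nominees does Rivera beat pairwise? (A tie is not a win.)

3

Rivera against each rival (13 jurors):
Rivera–Diaz: Diaz 7–6.
Rivera vs Janssen: Rivera, 8–5.
Rivera vs Blum: Rivera, 7–6.
Rivera vs Dube: Rivera is ranked higher on 3+2+3 = 8 ballots, Dube on 5. Rivera wins 8–5.
Rivera beats Janssen, Blum, Dube; loses to Diaz — 3 pairwise wins.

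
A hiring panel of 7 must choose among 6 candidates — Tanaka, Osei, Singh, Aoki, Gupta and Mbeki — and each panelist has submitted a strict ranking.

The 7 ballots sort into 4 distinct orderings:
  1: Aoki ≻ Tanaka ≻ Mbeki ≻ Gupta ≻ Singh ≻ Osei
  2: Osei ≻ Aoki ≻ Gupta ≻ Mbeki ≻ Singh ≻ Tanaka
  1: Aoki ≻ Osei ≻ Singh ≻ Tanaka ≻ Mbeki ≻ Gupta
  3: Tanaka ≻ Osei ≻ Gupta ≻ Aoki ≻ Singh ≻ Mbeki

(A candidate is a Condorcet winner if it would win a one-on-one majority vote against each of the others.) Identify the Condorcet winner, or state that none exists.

Head-to-head results (7 committee members):
Tanaka vs Osei: Tanaka preferred on 1+3 = 4 ballots; Tanaka wins 4–3.
Tanaka vs Singh: Tanaka wins 4–3.
Tanaka vs Aoki: 3 to 4, Aoki.
Tanaka vs Gupta: Tanaka is ranked higher on 1+1+3 = 5 ballots, Gupta on 2. Tanaka wins 5–2.
Tanaka vs Mbeki: Tanaka is ranked higher on 1+1+3 = 5 ballots, Mbeki on 2. Tanaka wins 5–2.
Osei vs Singh: Osei preferred on 2+1+3 = 6 ballots; Osei wins 6–1.
Osei vs Aoki: 2+3 = 5 for Osei, 2 for Aoki — Osei by 5–2.
Osei–Gupta: Osei 6–1.
Osei–Mbeki: Osei 6–1.
Singh vs Aoki: Aoki, 7–0.
Singh vs Gupta: Gupta wins 6–1.
Singh vs Mbeki: 4 to 3, Singh.
Aoki vs Gupta: Aoki preferred on 1+2+1 = 4 ballots; Aoki wins 4–3.
Aoki vs Mbeki: Aoki preferred on 1+2+1+3 = 7 ballots; Aoki wins 7–0.
Gupta vs Mbeki: 5 to 2, Gupta.
Each candidate drops at least one matchup (Tanaka loses to Aoki; Osei loses to Tanaka; Singh loses to Tanaka; Aoki loses to Osei; Gupta loses to Tanaka; Mbeki loses to Tanaka); the cycle Tanaka beats Osei beats Aoki beats Tanaka rules out a Condorcet winner.

none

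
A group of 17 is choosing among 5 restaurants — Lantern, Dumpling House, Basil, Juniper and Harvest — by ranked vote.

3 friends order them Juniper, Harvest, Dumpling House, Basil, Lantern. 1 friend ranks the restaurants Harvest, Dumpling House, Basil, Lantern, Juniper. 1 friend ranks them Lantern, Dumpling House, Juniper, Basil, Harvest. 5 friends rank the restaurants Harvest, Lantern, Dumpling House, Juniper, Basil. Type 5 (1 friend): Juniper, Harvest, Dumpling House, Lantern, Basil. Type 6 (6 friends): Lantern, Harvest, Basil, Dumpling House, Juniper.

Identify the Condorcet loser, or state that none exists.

Head-to-head results (17 friends):
Lantern vs Dumpling House: Lantern, 12–5.
Lantern vs Basil: Lantern preferred on 1+5+1+6 = 13 ballots; Lantern wins 13–4.
Lantern vs Juniper: Lantern preferred on 1+1+5+6 = 13 ballots; Lantern wins 13–4.
Lantern vs Harvest: Harvest wins 10–7.
Dumpling House–Basil: Dumpling House 11–6.
Dumpling House vs Juniper: Dumpling House, 13–4.
Dumpling House vs Harvest: Harvest, 16–1.
Basil vs Juniper: Juniper wins 10–7.
Basil–Harvest: Harvest 16–1.
Juniper vs Harvest: Harvest, 12–5.
Only Basil has no wins; Basil is the Condorcet loser.

Basil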